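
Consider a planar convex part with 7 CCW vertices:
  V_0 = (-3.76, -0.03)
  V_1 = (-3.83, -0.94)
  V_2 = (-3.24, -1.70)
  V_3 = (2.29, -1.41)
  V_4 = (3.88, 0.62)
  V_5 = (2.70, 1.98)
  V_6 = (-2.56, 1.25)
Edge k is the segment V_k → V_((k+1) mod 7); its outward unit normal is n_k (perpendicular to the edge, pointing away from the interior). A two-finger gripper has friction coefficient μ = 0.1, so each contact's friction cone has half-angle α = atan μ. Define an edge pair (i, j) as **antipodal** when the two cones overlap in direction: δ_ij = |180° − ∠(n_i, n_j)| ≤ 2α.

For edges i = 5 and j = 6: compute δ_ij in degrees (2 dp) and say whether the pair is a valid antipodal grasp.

δ = 141.05°, invalid

α = atan 0.1 = 5.71°;  2α = 11.42°
edge 5: e_5 = (-5.26, -0.73);  n_5 = (-0.1375, +0.9905)
edge 6: e_6 = (-1.20, -1.28);  n_6 = (-0.7295, +0.6839)
∠(n_5, n_6) = 38.95°
δ = |180° − 38.95°| = 141.05°
141.05° > 2α = 11.42°  →  invalid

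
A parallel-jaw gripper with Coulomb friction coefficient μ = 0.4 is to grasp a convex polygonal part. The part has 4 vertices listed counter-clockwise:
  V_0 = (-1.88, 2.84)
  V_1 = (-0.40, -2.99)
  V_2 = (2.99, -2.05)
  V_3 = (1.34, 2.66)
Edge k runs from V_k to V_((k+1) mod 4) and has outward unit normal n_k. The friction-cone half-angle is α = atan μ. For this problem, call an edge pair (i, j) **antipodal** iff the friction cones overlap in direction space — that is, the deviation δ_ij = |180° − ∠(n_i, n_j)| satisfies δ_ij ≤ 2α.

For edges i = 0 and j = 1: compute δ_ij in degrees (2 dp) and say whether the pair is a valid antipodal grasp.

δ = 88.75°, invalid

α = atan 0.4 = 21.80°;  2α = 43.60°
edge 0: e_0 = (+1.48, -5.83);  n_0 = (-0.9693, -0.2461)
edge 1: e_1 = (+3.39, +0.94);  n_1 = (+0.2672, -0.9636)
∠(n_0, n_1) = 91.25°
δ = |180° − 91.25°| = 88.75°
88.75° > 2α = 43.60°  →  invalid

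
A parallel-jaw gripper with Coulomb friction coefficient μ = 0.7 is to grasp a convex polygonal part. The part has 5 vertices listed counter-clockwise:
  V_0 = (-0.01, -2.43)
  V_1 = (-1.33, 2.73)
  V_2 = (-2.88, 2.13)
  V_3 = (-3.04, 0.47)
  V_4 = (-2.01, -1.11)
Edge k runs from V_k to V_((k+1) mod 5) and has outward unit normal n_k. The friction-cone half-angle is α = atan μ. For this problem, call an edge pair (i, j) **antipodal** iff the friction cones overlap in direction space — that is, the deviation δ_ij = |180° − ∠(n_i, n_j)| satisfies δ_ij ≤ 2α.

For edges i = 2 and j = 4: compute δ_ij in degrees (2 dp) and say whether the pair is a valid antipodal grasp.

δ = 117.92°, invalid

α = atan 0.7 = 34.99°;  2α = 69.98°
edge 2: e_2 = (-0.16, -1.66);  n_2 = (-0.9954, +0.0959)
edge 4: e_4 = (+2.00, -1.32);  n_4 = (-0.5508, -0.8346)
∠(n_2, n_4) = 62.08°
δ = |180° − 62.08°| = 117.92°
117.92° > 2α = 69.98°  →  invalid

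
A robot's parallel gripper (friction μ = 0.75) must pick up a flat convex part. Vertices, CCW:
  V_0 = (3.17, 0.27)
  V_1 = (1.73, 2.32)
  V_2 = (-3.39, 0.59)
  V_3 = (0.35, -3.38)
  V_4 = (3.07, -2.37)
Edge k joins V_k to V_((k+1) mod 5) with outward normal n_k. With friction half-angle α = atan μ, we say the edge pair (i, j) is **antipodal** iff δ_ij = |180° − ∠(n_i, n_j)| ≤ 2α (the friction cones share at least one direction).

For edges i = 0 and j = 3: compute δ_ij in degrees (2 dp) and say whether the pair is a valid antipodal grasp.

α = atan 0.75 = 36.87°;  2α = 73.74°
edge 0: e_0 = (-1.44, +2.05);  n_0 = (+0.8183, +0.5748)
edge 3: e_3 = (+2.72, +1.01);  n_3 = (+0.3481, -0.9375)
∠(n_0, n_3) = 104.71°
δ = |180° − 104.71°| = 75.29°
75.29° > 2α = 73.74°  →  invalid

δ = 75.29°, invalid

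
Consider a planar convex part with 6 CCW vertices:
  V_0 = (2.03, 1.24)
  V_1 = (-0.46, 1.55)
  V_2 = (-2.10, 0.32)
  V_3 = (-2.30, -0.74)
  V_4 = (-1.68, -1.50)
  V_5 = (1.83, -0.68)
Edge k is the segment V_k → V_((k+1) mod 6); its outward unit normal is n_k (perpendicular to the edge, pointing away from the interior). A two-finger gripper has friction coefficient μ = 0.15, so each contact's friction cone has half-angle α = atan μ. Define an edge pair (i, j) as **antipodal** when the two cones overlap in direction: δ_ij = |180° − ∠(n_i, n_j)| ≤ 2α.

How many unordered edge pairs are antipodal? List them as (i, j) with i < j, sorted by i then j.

count = 1; pairs: (2,5)

α = atan 0.15 = 8.53°;  2α = 17.06°
n_0 = (+0.1235, +0.9923)
n_1 = (-0.6000, +0.8000)
n_2 = (-0.9827, +0.1854)
n_3 = (-0.7749, -0.6321)
n_4 = (+0.2275, -0.9738)
n_5 = (+0.9946, -0.1036)
  (0,1): δ = 136.03°  ·
  (0,2): δ = 93.59°  ·
  (0,3): δ = 43.70°  ·
  (0,4): δ = 20.25°  ·
  (0,5): δ = 91.15°  ·
  (1,2): δ = 137.55°  ·
  (1,3): δ = 87.66°  ·
  (1,4): δ = 23.72°  ·
  (1,5): δ = 47.18°  ·
  (2,3): δ = 130.11°  ·
  (2,4): δ = 66.17°  ·
  (2,5): δ = 4.74°  ✓
  (3,4): δ = 116.06°  ·
  (3,5): δ = 45.15°  ·
  (4,5): δ = 109.10°  ·
antipodal pairs: 1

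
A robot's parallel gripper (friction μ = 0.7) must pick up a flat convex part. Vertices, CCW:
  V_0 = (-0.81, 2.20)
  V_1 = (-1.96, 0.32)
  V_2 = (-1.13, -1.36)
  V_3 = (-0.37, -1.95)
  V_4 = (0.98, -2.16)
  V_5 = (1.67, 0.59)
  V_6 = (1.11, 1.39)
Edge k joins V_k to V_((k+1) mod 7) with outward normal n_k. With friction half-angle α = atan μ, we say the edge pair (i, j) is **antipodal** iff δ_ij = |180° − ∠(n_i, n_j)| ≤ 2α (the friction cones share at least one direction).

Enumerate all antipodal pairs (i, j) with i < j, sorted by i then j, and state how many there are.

count = 11; pairs: (0,3), (0,4), (0,5), (1,4), (1,5), (1,6), (2,4), (2,5), (2,6), (3,5), (3,6)

α = atan 0.7 = 34.99°;  2α = 69.98°
n_0 = (-0.8531, +0.5218)
n_1 = (-0.8966, -0.4429)
n_2 = (-0.6132, -0.7899)
n_3 = (-0.1537, -0.9881)
n_4 = (+0.9699, -0.2434)
n_5 = (+0.8192, +0.5735)
n_6 = (+0.3887, +0.9214)
  (0,1): δ = 122.25°  ·
  (0,2): δ = 96.37°  ·
  (0,3): δ = 67.39°  ✓
  (0,4): δ = 17.37°  ✓
  (0,5): δ = 66.45°  ✓
  (0,6): δ = 98.58°  ·
  (1,2): δ = 154.11°  ·
  (1,3): δ = 125.13°  ·
  (1,4): δ = 40.38°  ✓
  (1,5): δ = 8.70°  ✓
  (1,6): δ = 40.83°  ✓
  (2,3): δ = 151.02°  ·
  (2,4): δ = 66.26°  ✓
  (2,5): δ = 17.19°  ✓
  (2,6): δ = 14.95°  ✓
  (3,4): δ = 95.24°  ·
  (3,5): δ = 46.17°  ✓
  (3,6): δ = 14.03°  ✓
  (4,5): δ = 130.92°  ·
  (4,6): δ = 98.79°  ·
  (5,6): δ = 147.87°  ·
antipodal pairs: 11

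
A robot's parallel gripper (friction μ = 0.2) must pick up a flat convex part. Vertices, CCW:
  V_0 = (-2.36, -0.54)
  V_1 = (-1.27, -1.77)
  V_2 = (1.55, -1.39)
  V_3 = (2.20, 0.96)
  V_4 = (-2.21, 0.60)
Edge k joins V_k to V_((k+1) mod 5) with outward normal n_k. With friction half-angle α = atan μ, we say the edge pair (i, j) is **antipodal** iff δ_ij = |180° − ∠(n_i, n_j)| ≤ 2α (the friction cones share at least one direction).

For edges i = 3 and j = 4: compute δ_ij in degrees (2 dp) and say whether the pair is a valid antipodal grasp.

δ = 102.16°, invalid

α = atan 0.2 = 11.31°;  2α = 22.62°
edge 3: e_3 = (-4.41, -0.36);  n_3 = (-0.0814, +0.9967)
edge 4: e_4 = (-0.15, -1.14);  n_4 = (-0.9915, +0.1305)
∠(n_3, n_4) = 77.84°
δ = |180° − 77.84°| = 102.16°
102.16° > 2α = 22.62°  →  invalid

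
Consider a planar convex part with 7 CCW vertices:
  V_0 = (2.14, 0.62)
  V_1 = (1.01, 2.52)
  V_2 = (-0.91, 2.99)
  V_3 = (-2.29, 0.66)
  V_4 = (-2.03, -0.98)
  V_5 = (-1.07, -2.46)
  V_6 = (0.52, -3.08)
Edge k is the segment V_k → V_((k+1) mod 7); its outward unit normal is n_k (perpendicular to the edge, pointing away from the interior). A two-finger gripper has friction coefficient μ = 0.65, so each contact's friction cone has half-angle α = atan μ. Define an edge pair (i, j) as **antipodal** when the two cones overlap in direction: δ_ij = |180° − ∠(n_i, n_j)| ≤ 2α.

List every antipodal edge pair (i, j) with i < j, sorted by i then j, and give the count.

α = atan 0.65 = 33.02°;  2α = 66.05°
n_0 = (+0.8595, +0.5112)
n_1 = (+0.2378, +0.9713)
n_2 = (-0.8604, +0.5096)
n_3 = (-0.9877, -0.1566)
n_4 = (-0.8390, -0.5442)
n_5 = (-0.3633, -0.9317)
n_6 = (+0.9160, -0.4011)
  (0,1): δ = 134.50°  ·
  (0,2): δ = 61.38°  ✓
  (0,3): δ = 21.73°  ✓
  (0,4): δ = 2.23°  ✓
  (0,5): δ = 37.96°  ✓
  (0,6): δ = 125.61°  ·
  (1,2): δ = 106.88°  ·
  (1,3): δ = 67.24°  ·
  (1,4): δ = 43.28°  ✓
  (1,5): δ = 7.55°  ✓
  (1,6): δ = 80.11°  ·
  (2,3): δ = 140.35°  ·
  (2,4): δ = 116.39°  ·
  (2,5): δ = 80.67°  ·
  (2,6): δ = 6.99°  ✓
  (3,4): δ = 156.04°  ·
  (3,5): δ = 120.31°  ·
  (3,6): δ = 32.65°  ✓
  (4,5): δ = 144.27°  ·
  (4,6): δ = 56.62°  ✓
  (5,6): δ = 92.34°  ·
antipodal pairs: 9

count = 9; pairs: (0,2), (0,3), (0,4), (0,5), (1,4), (1,5), (2,6), (3,6), (4,6)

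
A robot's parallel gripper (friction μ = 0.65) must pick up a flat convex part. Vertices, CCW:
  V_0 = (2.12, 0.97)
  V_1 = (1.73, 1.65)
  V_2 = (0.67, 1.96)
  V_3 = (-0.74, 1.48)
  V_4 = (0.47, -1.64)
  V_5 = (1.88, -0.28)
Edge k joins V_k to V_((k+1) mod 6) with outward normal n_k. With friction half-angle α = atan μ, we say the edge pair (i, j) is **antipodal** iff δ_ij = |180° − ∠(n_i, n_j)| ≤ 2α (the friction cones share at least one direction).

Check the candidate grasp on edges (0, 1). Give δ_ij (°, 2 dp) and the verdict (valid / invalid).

δ = 136.14°, invalid

α = atan 0.65 = 33.02°;  2α = 66.05°
edge 0: e_0 = (-0.39, +0.68);  n_0 = (+0.8675, +0.4975)
edge 1: e_1 = (-1.06, +0.31);  n_1 = (+0.2807, +0.9598)
∠(n_0, n_1) = 43.86°
δ = |180° − 43.86°| = 136.14°
136.14° > 2α = 66.05°  →  invalid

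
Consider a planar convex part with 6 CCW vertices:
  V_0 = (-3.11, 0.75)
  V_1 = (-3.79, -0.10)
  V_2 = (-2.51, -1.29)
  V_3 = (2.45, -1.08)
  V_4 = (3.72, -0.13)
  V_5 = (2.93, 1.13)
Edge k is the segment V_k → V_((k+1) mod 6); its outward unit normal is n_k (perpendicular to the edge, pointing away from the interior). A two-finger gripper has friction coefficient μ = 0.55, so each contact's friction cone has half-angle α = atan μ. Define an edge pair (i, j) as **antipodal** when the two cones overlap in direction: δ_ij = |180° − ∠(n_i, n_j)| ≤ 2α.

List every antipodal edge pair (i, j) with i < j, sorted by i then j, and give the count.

α = atan 0.55 = 28.81°;  2α = 57.62°
n_0 = (-0.7809, +0.6247)
n_1 = (-0.6809, -0.7324)
n_2 = (+0.0423, -0.9991)
n_3 = (+0.5990, -0.8008)
n_4 = (+0.8472, +0.5312)
n_5 = (-0.0628, +0.9980)
  (0,1): δ = 94.25°  ·
  (0,2): δ = 48.92°  ✓
  (0,3): δ = 14.54°  ✓
  (0,4): δ = 70.75°  ·
  (0,5): δ = 132.26°  ·
  (1,2): δ = 134.66°  ·
  (1,3): δ = 100.29°  ·
  (1,4): δ = 15.00°  ✓
  (1,5): δ = 46.51°  ✓
  (2,3): δ = 145.63°  ·
  (2,4): δ = 60.34°  ·
  (2,5): δ = 1.18°  ✓
  (3,4): δ = 94.71°  ·
  (3,5): δ = 33.20°  ✓
  (4,5): δ = 118.49°  ·
antipodal pairs: 6

count = 6; pairs: (0,2), (0,3), (1,4), (1,5), (2,5), (3,5)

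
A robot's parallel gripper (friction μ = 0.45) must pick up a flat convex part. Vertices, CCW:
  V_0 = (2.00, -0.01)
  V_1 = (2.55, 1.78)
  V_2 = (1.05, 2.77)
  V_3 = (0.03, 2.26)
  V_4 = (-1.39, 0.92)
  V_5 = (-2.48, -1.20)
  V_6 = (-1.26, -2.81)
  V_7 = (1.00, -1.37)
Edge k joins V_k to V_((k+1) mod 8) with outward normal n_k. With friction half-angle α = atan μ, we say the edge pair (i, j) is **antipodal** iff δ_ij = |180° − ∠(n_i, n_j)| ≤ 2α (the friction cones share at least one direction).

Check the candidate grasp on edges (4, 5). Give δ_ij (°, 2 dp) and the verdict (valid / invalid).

α = atan 0.45 = 24.23°;  2α = 48.46°
edge 4: e_4 = (-1.09, -2.12);  n_4 = (-0.8893, +0.4573)
edge 5: e_5 = (+1.22, -1.61);  n_5 = (-0.7970, -0.6040)
∠(n_4, n_5) = 64.36°
δ = |180° − 64.36°| = 115.64°
115.64° > 2α = 48.46°  →  invalid

δ = 115.64°, invalid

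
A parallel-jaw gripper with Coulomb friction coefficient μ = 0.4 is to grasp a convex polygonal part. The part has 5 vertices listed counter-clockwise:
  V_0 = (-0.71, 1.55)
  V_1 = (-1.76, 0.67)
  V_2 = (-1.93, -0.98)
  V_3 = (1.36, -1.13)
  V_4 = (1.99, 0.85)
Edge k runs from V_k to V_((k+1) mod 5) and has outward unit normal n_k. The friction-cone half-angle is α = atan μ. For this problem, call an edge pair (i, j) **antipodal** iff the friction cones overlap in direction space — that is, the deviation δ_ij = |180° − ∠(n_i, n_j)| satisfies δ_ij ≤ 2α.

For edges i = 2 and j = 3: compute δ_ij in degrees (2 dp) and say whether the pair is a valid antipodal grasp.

α = atan 0.4 = 21.80°;  2α = 43.60°
edge 2: e_2 = (+3.29, -0.15);  n_2 = (-0.0455, -0.9990)
edge 3: e_3 = (+0.63, +1.98);  n_3 = (+0.9529, -0.3032)
∠(n_2, n_3) = 74.96°
δ = |180° − 74.96°| = 105.04°
105.04° > 2α = 43.60°  →  invalid

δ = 105.04°, invalid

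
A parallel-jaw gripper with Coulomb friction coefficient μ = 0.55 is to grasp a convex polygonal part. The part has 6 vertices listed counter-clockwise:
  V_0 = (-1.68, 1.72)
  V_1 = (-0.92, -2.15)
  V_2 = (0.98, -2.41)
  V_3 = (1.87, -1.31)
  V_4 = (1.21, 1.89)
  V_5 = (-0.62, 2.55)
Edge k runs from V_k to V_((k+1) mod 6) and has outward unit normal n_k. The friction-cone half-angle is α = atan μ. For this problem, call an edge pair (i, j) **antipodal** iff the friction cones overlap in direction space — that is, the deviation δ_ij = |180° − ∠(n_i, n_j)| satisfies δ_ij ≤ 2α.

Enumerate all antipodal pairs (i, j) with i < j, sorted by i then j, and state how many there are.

count = 5; pairs: (0,2), (0,3), (1,4), (1,5), (2,5)

α = atan 0.55 = 28.81°;  2α = 57.62°
n_0 = (-0.9813, -0.1927)
n_1 = (-0.1356, -0.9908)
n_2 = (+0.7774, -0.6290)
n_3 = (+0.9794, +0.2020)
n_4 = (+0.3393, +0.9407)
n_5 = (-0.6165, +0.7873)
  (0,1): δ = 108.90°  ·
  (0,2): δ = 50.09°  ✓
  (0,3): δ = 0.54°  ✓
  (0,4): δ = 59.06°  ·
  (0,5): δ = 116.95°  ·
  (1,2): δ = 121.18°  ·
  (1,3): δ = 70.55°  ·
  (1,4): δ = 12.04°  ✓
  (1,5): δ = 45.85°  ✓
  (2,3): δ = 129.37°  ·
  (2,4): δ = 70.86°  ·
  (2,5): δ = 12.96°  ✓
  (3,4): δ = 121.49°  ·
  (3,5): δ = 63.59°  ·
  (4,5): δ = 122.11°  ·
antipodal pairs: 5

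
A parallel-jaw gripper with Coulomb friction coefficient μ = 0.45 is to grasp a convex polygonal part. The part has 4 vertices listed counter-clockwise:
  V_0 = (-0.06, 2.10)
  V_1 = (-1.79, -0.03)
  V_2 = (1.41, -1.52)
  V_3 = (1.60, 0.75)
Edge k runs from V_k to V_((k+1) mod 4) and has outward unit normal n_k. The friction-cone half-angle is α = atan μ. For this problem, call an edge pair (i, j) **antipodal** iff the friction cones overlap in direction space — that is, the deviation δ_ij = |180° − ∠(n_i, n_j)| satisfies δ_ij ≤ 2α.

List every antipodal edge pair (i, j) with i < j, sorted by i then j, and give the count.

count = 2; pairs: (0,2), (1,3)

α = atan 0.45 = 24.23°;  2α = 48.46°
n_0 = (-0.7762, +0.6305)
n_1 = (-0.4221, -0.9065)
n_2 = (+0.9965, -0.0834)
n_3 = (+0.6309, +0.7758)
  (0,1): δ = 75.88°  ·
  (0,2): δ = 34.30°  ✓
  (0,3): δ = 89.96°  ·
  (1,2): δ = 69.82°  ·
  (1,3): δ = 14.15°  ✓
  (2,3): δ = 124.34°  ·
antipodal pairs: 2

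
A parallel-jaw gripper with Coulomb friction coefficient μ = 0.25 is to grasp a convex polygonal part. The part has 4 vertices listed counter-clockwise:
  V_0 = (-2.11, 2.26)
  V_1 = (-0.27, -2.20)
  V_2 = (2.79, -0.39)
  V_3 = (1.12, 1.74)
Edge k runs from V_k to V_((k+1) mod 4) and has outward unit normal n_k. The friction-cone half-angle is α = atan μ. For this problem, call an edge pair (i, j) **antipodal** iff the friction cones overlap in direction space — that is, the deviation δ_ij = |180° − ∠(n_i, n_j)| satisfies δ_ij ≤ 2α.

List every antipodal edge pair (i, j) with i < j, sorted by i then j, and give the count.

count = 1; pairs: (0,2)

α = atan 0.25 = 14.04°;  2α = 28.07°
n_0 = (-0.9244, -0.3814)
n_1 = (+0.5091, -0.8607)
n_2 = (+0.7870, +0.6170)
n_3 = (+0.1589, +0.9873)
  (0,1): δ = 81.81°  ·
  (0,2): δ = 15.68°  ✓
  (0,3): δ = 58.44°  ·
  (1,2): δ = 82.51°  ·
  (1,3): δ = 39.75°  ·
  (2,3): δ = 137.24°  ·
antipodal pairs: 1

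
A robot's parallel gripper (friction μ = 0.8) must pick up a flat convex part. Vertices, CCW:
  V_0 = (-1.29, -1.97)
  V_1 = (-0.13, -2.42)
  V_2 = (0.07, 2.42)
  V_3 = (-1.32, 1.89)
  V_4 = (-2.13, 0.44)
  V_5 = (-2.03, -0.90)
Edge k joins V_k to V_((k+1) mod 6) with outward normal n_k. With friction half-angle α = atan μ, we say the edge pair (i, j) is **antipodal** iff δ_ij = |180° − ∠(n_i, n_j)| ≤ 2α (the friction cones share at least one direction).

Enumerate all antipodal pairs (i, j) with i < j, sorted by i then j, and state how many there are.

α = atan 0.8 = 38.66°;  2α = 77.32°
n_0 = (-0.3617, -0.9323)
n_1 = (+0.9991, -0.0413)
n_2 = (-0.3563, +0.9344)
n_3 = (-0.8730, +0.4877)
n_4 = (-0.9972, -0.0744)
n_5 = (-0.8225, -0.5688)
  (0,1): δ = 71.16°  ✓
  (0,2): δ = 42.07°  ✓
  (0,3): δ = 82.01°  ·
  (0,4): δ = 115.47°  ·
  (0,5): δ = 145.87°  ·
  (1,2): δ = 66.76°  ✓
  (1,3): δ = 26.82°  ✓
  (1,4): δ = 6.63°  ✓
  (1,5): δ = 37.03°  ✓
  (2,3): δ = 140.06°  ·
  (2,4): δ = 106.60°  ·
  (2,5): δ = 76.20°  ✓
  (3,4): δ = 146.54°  ·
  (3,5): δ = 116.14°  ·
  (4,5): δ = 149.60°  ·
antipodal pairs: 7

count = 7; pairs: (0,1), (0,2), (1,2), (1,3), (1,4), (1,5), (2,5)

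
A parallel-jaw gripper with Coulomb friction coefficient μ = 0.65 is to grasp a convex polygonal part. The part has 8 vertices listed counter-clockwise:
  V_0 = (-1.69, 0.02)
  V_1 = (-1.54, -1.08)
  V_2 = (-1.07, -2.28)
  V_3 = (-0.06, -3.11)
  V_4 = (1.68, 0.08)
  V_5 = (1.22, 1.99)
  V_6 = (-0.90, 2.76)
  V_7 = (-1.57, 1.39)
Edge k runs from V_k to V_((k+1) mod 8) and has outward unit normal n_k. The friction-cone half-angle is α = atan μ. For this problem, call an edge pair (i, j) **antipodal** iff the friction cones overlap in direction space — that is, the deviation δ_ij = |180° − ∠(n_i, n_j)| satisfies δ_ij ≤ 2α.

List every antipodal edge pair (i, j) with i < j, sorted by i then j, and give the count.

count = 12; pairs: (0,3), (0,4), (0,5), (1,3), (1,4), (1,5), (2,4), (2,5), (3,6), (3,7), (4,6), (4,7)

α = atan 0.65 = 33.02°;  2α = 66.05°
n_0 = (-0.9908, -0.1351)
n_1 = (-0.9311, -0.3647)
n_2 = (-0.6349, -0.7726)
n_3 = (+0.8779, -0.4789)
n_4 = (+0.9722, +0.2341)
n_5 = (+0.3414, +0.9399)
n_6 = (-0.8983, +0.4393)
n_7 = (-0.9962, +0.0873)
  (0,1): δ = 166.38°  ·
  (0,2): δ = 137.18°  ·
  (0,3): δ = 36.38°  ✓
  (0,4): δ = 5.78°  ✓
  (0,5): δ = 62.27°  ✓
  (0,6): δ = 146.17°  ·
  (0,7): δ = 167.23°  ·
  (1,2): δ = 150.80°  ·
  (1,3): δ = 50.00°  ✓
  (1,4): δ = 7.85°  ✓
  (1,5): δ = 48.65°  ✓
  (1,6): δ = 132.55°  ·
  (1,7): δ = 153.61°  ·
  (2,3): δ = 79.20°  ·
  (2,4): δ = 37.05°  ✓
  (2,5): δ = 19.45°  ✓
  (2,6): δ = 103.35°  ·
  (2,7): δ = 124.41°  ·
  (3,4): δ = 137.85°  ·
  (3,5): δ = 81.35°  ·
  (3,6): δ = 2.55°  ✓
  (3,7): δ = 23.60°  ✓
  (4,5): δ = 123.50°  ·
  (4,6): δ = 39.60°  ✓
  (4,7): δ = 18.55°  ✓
  (5,6): δ = 96.10°  ·
  (5,7): δ = 75.04°  ·
  (6,7): δ = 158.94°  ·
antipodal pairs: 12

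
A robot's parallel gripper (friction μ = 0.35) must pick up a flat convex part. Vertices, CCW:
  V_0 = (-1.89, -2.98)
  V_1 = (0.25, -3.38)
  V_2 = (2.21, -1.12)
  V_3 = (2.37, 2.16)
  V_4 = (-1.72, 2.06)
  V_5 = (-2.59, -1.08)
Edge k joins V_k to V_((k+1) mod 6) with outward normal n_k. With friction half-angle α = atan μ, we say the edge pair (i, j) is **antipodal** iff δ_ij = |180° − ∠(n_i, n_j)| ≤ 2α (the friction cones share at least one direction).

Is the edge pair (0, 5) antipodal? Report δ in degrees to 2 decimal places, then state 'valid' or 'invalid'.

α = atan 0.35 = 19.29°;  2α = 38.58°
edge 0: e_0 = (+2.14, -0.40);  n_0 = (-0.1837, -0.9830)
edge 5: e_5 = (+0.70, -1.90);  n_5 = (-0.9383, -0.3457)
∠(n_0, n_5) = 59.19°
δ = |180° − 59.19°| = 120.81°
120.81° > 2α = 38.58°  →  invalid

δ = 120.81°, invalid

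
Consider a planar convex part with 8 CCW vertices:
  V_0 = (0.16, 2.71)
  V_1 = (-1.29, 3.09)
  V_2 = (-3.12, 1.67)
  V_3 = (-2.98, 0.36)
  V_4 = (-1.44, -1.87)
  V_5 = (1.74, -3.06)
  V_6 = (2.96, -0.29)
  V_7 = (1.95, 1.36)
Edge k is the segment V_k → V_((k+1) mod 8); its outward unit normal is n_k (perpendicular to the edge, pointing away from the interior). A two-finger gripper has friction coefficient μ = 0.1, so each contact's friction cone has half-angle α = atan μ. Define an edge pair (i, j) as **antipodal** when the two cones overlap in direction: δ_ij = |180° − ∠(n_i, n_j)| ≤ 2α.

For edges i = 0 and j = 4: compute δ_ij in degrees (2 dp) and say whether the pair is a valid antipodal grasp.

δ = 5.83°, valid

α = atan 0.1 = 5.71°;  2α = 11.42°
edge 0: e_0 = (-1.45, +0.38);  n_0 = (+0.2535, +0.9673)
edge 4: e_4 = (+3.18, -1.19);  n_4 = (-0.3505, -0.9366)
∠(n_0, n_4) = 174.17°
δ = |180° − 174.17°| = 5.83°
5.83° ≤ 2α = 11.42°  →  valid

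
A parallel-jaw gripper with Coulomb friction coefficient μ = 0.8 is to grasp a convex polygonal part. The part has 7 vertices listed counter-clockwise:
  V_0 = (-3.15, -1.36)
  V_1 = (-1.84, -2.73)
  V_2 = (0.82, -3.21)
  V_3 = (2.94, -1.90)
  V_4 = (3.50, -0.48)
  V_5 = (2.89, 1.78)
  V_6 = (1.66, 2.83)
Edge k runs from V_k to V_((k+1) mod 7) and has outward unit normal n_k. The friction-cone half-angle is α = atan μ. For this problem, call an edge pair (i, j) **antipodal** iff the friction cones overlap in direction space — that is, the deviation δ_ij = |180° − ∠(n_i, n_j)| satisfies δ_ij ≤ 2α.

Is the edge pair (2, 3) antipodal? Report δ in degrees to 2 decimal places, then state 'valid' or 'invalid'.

α = atan 0.8 = 38.66°;  2α = 77.32°
edge 2: e_2 = (+2.12, +1.31);  n_2 = (+0.5257, -0.8507)
edge 3: e_3 = (+0.56, +1.42);  n_3 = (+0.9303, -0.3669)
∠(n_2, n_3) = 36.76°
δ = |180° − 36.76°| = 143.24°
143.24° > 2α = 77.32°  →  invalid

δ = 143.24°, invalid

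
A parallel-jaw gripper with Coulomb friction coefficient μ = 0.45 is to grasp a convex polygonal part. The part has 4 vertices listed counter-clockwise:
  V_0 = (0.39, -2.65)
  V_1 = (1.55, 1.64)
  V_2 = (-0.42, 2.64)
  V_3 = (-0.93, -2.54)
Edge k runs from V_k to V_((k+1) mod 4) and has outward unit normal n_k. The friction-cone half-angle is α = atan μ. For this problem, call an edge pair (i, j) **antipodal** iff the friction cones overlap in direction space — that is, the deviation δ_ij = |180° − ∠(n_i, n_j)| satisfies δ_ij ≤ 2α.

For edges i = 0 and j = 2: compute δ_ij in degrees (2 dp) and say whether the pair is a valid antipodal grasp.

α = atan 0.45 = 24.23°;  2α = 48.46°
edge 0: e_0 = (+1.16, +4.29);  n_0 = (+0.9653, -0.2610)
edge 2: e_2 = (-0.51, -5.18);  n_2 = (-0.9952, +0.0980)
∠(n_0, n_2) = 170.49°
δ = |180° − 170.49°| = 9.51°
9.51° ≤ 2α = 48.46°  →  valid

δ = 9.51°, valid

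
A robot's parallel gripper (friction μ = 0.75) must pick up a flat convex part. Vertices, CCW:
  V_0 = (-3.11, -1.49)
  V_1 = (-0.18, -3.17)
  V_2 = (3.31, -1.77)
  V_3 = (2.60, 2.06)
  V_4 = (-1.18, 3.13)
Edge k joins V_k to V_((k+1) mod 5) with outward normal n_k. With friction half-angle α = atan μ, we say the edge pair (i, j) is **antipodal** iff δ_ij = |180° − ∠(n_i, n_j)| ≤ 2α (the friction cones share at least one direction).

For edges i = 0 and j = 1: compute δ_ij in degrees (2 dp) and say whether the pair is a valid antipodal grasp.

δ = 128.31°, invalid

α = atan 0.75 = 36.87°;  2α = 73.74°
edge 0: e_0 = (+2.93, -1.68);  n_0 = (-0.4974, -0.8675)
edge 1: e_1 = (+3.49, +1.40);  n_1 = (+0.3723, -0.9281)
∠(n_0, n_1) = 51.69°
δ = |180° − 51.69°| = 128.31°
128.31° > 2α = 73.74°  →  invalid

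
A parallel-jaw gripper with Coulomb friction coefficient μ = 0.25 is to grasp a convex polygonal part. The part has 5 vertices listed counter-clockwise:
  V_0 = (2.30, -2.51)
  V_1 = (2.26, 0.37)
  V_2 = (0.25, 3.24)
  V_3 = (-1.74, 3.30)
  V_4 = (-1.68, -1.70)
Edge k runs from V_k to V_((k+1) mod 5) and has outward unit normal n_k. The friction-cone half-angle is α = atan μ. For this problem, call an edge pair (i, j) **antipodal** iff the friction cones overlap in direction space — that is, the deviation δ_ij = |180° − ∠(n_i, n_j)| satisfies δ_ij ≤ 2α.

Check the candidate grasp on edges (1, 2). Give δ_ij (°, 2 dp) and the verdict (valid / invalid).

δ = 126.73°, invalid

α = atan 0.25 = 14.04°;  2α = 28.07°
edge 1: e_1 = (-2.01, +2.87);  n_1 = (+0.8191, +0.5737)
edge 2: e_2 = (-1.99, +0.06);  n_2 = (+0.0301, +0.9995)
∠(n_1, n_2) = 53.27°
δ = |180° − 53.27°| = 126.73°
126.73° > 2α = 28.07°  →  invalid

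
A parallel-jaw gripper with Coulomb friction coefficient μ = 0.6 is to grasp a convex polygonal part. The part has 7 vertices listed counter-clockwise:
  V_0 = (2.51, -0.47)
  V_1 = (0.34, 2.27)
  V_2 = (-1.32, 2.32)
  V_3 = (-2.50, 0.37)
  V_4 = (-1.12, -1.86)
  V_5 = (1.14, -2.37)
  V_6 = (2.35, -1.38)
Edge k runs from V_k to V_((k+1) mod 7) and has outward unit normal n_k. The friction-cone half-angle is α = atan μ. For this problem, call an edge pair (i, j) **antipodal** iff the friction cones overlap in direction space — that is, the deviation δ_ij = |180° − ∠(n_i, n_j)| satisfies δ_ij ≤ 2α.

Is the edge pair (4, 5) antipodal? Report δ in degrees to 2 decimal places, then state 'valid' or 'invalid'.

δ = 127.99°, invalid

α = atan 0.6 = 30.96°;  2α = 61.93°
edge 4: e_4 = (+2.26, -0.51);  n_4 = (-0.2201, -0.9755)
edge 5: e_5 = (+1.21, +0.99);  n_5 = (+0.6332, -0.7740)
∠(n_4, n_5) = 52.01°
δ = |180° − 52.01°| = 127.99°
127.99° > 2α = 61.93°  →  invalid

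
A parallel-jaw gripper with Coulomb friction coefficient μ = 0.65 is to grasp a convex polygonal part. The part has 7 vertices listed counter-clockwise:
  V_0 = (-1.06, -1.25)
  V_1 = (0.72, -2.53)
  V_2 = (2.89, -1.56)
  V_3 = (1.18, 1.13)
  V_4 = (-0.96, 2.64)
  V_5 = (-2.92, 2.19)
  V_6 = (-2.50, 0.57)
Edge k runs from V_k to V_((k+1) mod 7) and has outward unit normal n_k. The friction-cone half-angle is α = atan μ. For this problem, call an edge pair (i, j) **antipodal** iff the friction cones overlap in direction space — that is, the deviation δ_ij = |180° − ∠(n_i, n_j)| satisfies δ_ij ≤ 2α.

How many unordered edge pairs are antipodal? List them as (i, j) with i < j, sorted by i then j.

count = 10; pairs: (0,2), (0,3), (0,4), (1,3), (1,4), (2,5), (2,6), (3,5), (3,6), (4,6)

α = atan 0.65 = 33.02°;  2α = 66.05°
n_0 = (-0.5838, -0.8119)
n_1 = (+0.4081, -0.9129)
n_2 = (+0.8439, +0.5365)
n_3 = (+0.5765, +0.8171)
n_4 = (-0.2238, +0.9746)
n_5 = (-0.9680, -0.2510)
n_6 = (-0.7842, -0.6205)
  (0,1): δ = 120.20°  ·
  (0,2): δ = 21.84°  ✓
  (0,3): δ = 0.51°  ✓
  (0,4): δ = 48.65°  ✓
  (0,5): δ = 140.25°  ·
  (0,6): δ = 164.07°  ·
  (1,2): δ = 81.64°  ·
  (1,3): δ = 59.29°  ✓
  (1,4): δ = 11.15°  ✓
  (1,5): δ = 80.45°  ·
  (1,6): δ = 104.27°  ·
  (2,3): δ = 157.65°  ·
  (2,4): δ = 109.51°  ·
  (2,5): δ = 17.91°  ✓
  (2,6): δ = 5.91°  ✓
  (3,4): δ = 131.86°  ·
  (3,5): δ = 40.26°  ✓
  (3,6): δ = 16.44°  ✓
  (4,5): δ = 88.40°  ·
  (4,6): δ = 64.58°  ✓
  (5,6): δ = 156.18°  ·
antipodal pairs: 10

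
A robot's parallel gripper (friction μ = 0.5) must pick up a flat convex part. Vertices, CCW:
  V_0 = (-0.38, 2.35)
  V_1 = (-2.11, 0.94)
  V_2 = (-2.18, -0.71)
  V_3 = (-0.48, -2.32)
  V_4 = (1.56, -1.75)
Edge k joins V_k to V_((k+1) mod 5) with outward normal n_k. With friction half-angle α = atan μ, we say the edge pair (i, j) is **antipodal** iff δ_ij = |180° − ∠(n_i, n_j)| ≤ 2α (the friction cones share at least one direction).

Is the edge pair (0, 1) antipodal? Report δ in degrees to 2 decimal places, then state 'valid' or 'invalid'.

α = atan 0.5 = 26.57°;  2α = 53.13°
edge 0: e_0 = (-1.73, -1.41);  n_0 = (-0.6318, +0.7752)
edge 1: e_1 = (-0.07, -1.65);  n_1 = (-0.9991, +0.0424)
∠(n_0, n_1) = 48.39°
δ = |180° − 48.39°| = 131.61°
131.61° > 2α = 53.13°  →  invalid

δ = 131.61°, invalid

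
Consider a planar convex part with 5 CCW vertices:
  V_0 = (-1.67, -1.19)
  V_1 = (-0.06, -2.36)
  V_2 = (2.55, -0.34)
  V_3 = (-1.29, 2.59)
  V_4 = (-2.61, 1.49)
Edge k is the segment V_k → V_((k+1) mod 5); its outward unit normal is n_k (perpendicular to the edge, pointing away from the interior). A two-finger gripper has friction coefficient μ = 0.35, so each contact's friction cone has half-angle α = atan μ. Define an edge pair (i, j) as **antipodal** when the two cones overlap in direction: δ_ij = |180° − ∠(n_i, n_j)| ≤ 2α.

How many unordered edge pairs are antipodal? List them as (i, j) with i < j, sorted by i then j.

α = atan 0.35 = 19.29°;  2α = 38.58°
n_0 = (-0.5879, -0.8090)
n_1 = (+0.6121, -0.7908)
n_2 = (+0.6066, +0.7950)
n_3 = (-0.6402, +0.7682)
n_4 = (-0.9436, -0.3310)
  (0,1): δ = 106.26°  ·
  (0,2): δ = 1.34°  ✓
  (0,3): δ = 75.81°  ·
  (0,4): δ = 145.33°  ·
  (1,2): δ = 75.08°  ·
  (1,3): δ = 2.07°  ✓
  (1,4): δ = 71.59°  ·
  (2,3): δ = 102.85°  ·
  (2,4): δ = 33.33°  ✓
  (3,4): δ = 110.48°  ·
antipodal pairs: 3

count = 3; pairs: (0,2), (1,3), (2,4)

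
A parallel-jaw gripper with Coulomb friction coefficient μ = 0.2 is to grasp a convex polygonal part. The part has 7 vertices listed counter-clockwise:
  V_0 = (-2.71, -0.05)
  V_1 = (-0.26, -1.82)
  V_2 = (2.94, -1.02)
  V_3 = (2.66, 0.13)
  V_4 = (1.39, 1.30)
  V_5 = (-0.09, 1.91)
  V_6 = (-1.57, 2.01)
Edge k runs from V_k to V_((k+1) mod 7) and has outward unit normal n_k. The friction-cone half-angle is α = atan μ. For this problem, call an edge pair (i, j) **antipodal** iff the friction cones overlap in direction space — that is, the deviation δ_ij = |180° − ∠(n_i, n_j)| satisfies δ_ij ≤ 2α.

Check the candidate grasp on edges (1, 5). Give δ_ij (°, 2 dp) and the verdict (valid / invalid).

δ = 17.90°, valid

α = atan 0.2 = 11.31°;  2α = 22.62°
edge 1: e_1 = (+3.20, +0.80);  n_1 = (+0.2425, -0.9701)
edge 5: e_5 = (-1.48, +0.10);  n_5 = (+0.0674, +0.9977)
∠(n_1, n_5) = 162.10°
δ = |180° − 162.10°| = 17.90°
17.90° ≤ 2α = 22.62°  →  valid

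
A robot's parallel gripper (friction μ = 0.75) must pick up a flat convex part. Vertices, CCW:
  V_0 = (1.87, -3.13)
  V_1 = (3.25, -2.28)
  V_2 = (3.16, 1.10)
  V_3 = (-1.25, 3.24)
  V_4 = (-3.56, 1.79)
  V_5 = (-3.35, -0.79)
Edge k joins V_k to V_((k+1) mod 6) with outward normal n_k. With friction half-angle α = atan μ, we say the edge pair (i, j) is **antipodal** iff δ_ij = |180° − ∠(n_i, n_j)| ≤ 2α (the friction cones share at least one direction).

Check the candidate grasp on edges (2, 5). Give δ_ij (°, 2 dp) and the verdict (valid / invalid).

δ = 1.74°, valid

α = atan 0.75 = 36.87°;  2α = 73.74°
edge 2: e_2 = (-4.41, +2.14);  n_2 = (+0.4366, +0.8997)
edge 5: e_5 = (+5.22, -2.34);  n_5 = (-0.4091, -0.9125)
∠(n_2, n_5) = 178.26°
δ = |180° − 178.26°| = 1.74°
1.74° ≤ 2α = 73.74°  →  valid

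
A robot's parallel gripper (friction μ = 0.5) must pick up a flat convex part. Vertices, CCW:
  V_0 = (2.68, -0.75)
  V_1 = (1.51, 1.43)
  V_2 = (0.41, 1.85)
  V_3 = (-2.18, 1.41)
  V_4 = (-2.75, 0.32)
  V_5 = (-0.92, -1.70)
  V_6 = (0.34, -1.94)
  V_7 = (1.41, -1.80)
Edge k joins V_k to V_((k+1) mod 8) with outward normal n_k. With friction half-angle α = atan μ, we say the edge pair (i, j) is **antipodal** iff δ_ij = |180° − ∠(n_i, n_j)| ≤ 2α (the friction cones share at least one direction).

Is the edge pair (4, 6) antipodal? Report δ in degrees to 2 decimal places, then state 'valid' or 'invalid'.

δ = 124.72°, invalid

α = atan 0.5 = 26.57°;  2α = 53.13°
edge 4: e_4 = (+1.83, -2.02);  n_4 = (-0.7411, -0.6714)
edge 6: e_6 = (+1.07, +0.14);  n_6 = (+0.1297, -0.9915)
∠(n_4, n_6) = 55.28°
δ = |180° − 55.28°| = 124.72°
124.72° > 2α = 53.13°  →  invalid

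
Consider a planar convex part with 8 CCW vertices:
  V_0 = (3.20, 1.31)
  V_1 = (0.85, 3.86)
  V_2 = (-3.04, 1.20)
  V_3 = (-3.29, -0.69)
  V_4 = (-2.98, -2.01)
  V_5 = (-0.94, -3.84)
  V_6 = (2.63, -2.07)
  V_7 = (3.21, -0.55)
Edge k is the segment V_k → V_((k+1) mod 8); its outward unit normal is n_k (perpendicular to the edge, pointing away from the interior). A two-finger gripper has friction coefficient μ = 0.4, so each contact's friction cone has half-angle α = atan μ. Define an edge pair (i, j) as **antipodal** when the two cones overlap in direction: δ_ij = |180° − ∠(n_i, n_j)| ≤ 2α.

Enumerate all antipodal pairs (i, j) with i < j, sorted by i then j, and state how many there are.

count = 8; pairs: (0,3), (0,4), (1,5), (1,6), (2,6), (2,7), (3,6), (3,7)

α = atan 0.4 = 21.80°;  2α = 43.60°
n_0 = (+0.7354, +0.6777)
n_1 = (-0.5645, +0.8255)
n_2 = (-0.9914, +0.1311)
n_3 = (-0.9735, -0.2286)
n_4 = (-0.6678, -0.7444)
n_5 = (+0.4442, -0.8959)
n_6 = (+0.9343, -0.3565)
n_7 = (+1.0000, +0.0054)
  (0,1): δ = 98.30°  ·
  (0,2): δ = 50.20°  ·
  (0,3): δ = 29.45°  ✓
  (0,4): δ = 5.44°  ✓
  (0,5): δ = 73.71°  ·
  (0,6): δ = 116.45°  ·
  (0,7): δ = 137.65°  ·
  (1,2): δ = 131.90°  ·
  (1,3): δ = 111.15°  ·
  (1,4): δ = 76.26°  ·
  (1,5): δ = 7.99°  ✓
  (1,6): δ = 34.75°  ✓
  (1,7): δ = 55.94°  ·
  (2,3): δ = 159.25°  ·
  (2,4): δ = 124.36°  ·
  (2,5): δ = 56.09°  ·
  (2,6): δ = 13.35°  ✓
  (2,7): δ = 7.84°  ✓
  (3,4): δ = 145.11°  ·
  (3,5): δ = 76.84°  ·
  (3,6): δ = 34.10°  ✓
  (3,7): δ = 12.91°  ✓
  (4,5): δ = 111.73°  ·
  (4,6): δ = 68.99°  ·
  (4,7): δ = 47.80°  ·
  (5,6): δ = 137.26°  ·
  (5,7): δ = 116.06°  ·
  (6,7): δ = 158.81°  ·
antipodal pairs: 8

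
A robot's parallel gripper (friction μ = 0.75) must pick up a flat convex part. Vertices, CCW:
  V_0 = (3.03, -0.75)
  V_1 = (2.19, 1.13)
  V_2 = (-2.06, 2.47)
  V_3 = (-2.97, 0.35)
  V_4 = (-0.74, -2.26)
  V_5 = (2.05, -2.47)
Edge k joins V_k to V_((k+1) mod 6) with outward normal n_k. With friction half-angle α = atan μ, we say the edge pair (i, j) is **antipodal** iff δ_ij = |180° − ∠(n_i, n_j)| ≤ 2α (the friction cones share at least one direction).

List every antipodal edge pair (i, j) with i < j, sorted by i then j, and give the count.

α = atan 0.75 = 36.87°;  2α = 73.74°
n_0 = (+0.9130, +0.4079)
n_1 = (+0.3007, +0.9537)
n_2 = (-0.9189, +0.3944)
n_3 = (-0.7603, -0.6496)
n_4 = (-0.0751, -0.9972)
n_5 = (+0.8689, -0.4951)
  (0,1): δ = 131.58°  ·
  (0,2): δ = 47.31°  ✓
  (0,3): δ = 16.44°  ✓
  (0,4): δ = 61.62°  ✓
  (0,5): δ = 126.25°  ·
  (1,2): δ = 95.73°  ·
  (1,3): δ = 31.99°  ✓
  (1,4): δ = 13.20°  ✓
  (1,5): δ = 77.83°  ·
  (2,3): δ = 116.26°  ·
  (2,4): δ = 71.07°  ✓
  (2,5): δ = 6.44°  ✓
  (3,4): δ = 134.82°  ·
  (3,5): δ = 70.18°  ✓
  (4,5): δ = 115.37°  ·
antipodal pairs: 8

count = 8; pairs: (0,2), (0,3), (0,4), (1,3), (1,4), (2,4), (2,5), (3,5)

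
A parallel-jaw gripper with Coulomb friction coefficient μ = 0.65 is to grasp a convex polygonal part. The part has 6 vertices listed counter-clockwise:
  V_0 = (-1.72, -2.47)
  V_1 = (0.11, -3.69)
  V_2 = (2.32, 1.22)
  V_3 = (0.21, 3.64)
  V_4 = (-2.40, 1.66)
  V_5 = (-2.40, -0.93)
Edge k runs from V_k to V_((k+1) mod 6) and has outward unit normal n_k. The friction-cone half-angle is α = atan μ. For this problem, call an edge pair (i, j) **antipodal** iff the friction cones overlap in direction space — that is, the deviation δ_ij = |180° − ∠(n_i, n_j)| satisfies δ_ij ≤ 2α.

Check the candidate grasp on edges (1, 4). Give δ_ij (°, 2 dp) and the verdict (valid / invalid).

α = atan 0.65 = 33.02°;  2α = 66.05°
edge 1: e_1 = (+2.21, +4.91);  n_1 = (+0.9119, -0.4104)
edge 4: e_4 = (+0.00, -2.59);  n_4 = (-1.0000, -0.0000)
∠(n_1, n_4) = 155.77°
δ = |180° − 155.77°| = 24.23°
24.23° ≤ 2α = 66.05°  →  valid

δ = 24.23°, valid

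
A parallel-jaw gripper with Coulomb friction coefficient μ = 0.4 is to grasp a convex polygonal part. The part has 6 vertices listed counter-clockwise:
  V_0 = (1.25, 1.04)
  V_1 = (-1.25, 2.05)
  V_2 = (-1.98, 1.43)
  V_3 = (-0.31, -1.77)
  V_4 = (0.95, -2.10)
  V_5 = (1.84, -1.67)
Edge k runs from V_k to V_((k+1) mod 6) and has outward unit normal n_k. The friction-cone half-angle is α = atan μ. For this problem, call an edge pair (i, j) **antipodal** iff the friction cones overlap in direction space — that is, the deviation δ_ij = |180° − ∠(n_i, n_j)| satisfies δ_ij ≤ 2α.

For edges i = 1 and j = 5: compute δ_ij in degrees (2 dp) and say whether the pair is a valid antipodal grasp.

α = atan 0.4 = 21.80°;  2α = 43.60°
edge 1: e_1 = (-0.73, -0.62);  n_1 = (-0.6473, +0.7622)
edge 5: e_5 = (-0.59, +2.71);  n_5 = (+0.9771, +0.2127)
∠(n_1, n_5) = 118.06°
δ = |180° − 118.06°| = 61.94°
61.94° > 2α = 43.60°  →  invalid

δ = 61.94°, invalid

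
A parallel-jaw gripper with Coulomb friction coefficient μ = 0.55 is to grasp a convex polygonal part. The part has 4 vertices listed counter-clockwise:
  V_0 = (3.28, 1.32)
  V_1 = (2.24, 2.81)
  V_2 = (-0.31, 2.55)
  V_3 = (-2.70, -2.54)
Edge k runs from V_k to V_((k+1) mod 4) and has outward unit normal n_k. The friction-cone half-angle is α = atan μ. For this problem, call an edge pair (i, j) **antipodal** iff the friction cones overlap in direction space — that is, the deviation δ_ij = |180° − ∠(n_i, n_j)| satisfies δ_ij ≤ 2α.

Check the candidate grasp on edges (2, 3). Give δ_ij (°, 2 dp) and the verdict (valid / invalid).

α = atan 0.55 = 28.81°;  2α = 57.62°
edge 2: e_2 = (-2.39, -5.09);  n_2 = (-0.9052, +0.4250)
edge 3: e_3 = (+5.98, +3.86);  n_3 = (+0.5423, -0.8402)
∠(n_2, n_3) = 147.99°
δ = |180° − 147.99°| = 32.01°
32.01° ≤ 2α = 57.62°  →  valid

δ = 32.01°, valid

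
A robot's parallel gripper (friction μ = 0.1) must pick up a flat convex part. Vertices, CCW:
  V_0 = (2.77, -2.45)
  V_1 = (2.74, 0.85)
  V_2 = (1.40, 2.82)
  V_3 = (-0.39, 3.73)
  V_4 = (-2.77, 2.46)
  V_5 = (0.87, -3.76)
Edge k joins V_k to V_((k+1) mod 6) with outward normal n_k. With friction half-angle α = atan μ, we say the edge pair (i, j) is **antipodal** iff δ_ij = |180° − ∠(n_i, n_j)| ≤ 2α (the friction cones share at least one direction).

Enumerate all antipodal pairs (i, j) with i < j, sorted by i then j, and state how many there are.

α = atan 0.1 = 5.71°;  2α = 11.42°
n_0 = (+1.0000, +0.0091)
n_1 = (+0.8268, +0.5624)
n_2 = (+0.4532, +0.8914)
n_3 = (-0.4708, +0.8823)
n_4 = (-0.8631, -0.5051)
n_5 = (+0.5676, -0.8233)
  (0,1): δ = 146.30°  ·
  (0,2): δ = 117.47°  ·
  (0,3): δ = 62.44°  ·
  (0,4): δ = 29.82°  ·
  (0,5): δ = 124.06°  ·
  (1,2): δ = 151.17°  ·
  (1,3): δ = 96.14°  ·
  (1,4): δ = 3.89°  ✓
  (1,5): δ = 90.36°  ·
  (2,3): δ = 124.97°  ·
  (2,4): δ = 32.72°  ·
  (2,5): δ = 61.53°  ·
  (3,4): δ = 87.75°  ·
  (3,5): δ = 6.50°  ✓
  (4,5): δ = 85.75°  ·
antipodal pairs: 2

count = 2; pairs: (1,4), (3,5)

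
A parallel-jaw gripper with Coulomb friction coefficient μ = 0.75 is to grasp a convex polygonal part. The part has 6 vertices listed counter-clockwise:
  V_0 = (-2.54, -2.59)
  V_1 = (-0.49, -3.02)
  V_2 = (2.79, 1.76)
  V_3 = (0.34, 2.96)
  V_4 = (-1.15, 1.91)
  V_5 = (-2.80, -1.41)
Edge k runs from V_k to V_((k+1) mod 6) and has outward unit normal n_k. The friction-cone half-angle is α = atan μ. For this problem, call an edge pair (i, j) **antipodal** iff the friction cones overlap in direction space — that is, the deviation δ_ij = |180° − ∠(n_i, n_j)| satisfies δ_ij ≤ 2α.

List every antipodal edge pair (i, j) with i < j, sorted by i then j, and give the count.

α = atan 0.75 = 36.87°;  2α = 73.74°
n_0 = (-0.2053, -0.9787)
n_1 = (+0.8245, -0.5658)
n_2 = (+0.4399, +0.8981)
n_3 = (-0.5760, +0.8174)
n_4 = (-0.8955, +0.4451)
n_5 = (-0.9766, -0.2152)
  (0,1): δ = 112.61°  ·
  (0,2): δ = 14.25°  ✓
  (0,3): δ = 47.02°  ✓
  (0,4): δ = 75.42°  ·
  (0,5): δ = 114.27°  ·
  (1,2): δ = 81.64°  ·
  (1,3): δ = 20.37°  ✓
  (1,4): δ = 8.03°  ✓
  (1,5): δ = 46.88°  ✓
  (2,3): δ = 118.73°  ·
  (2,4): δ = 90.33°  ·
  (2,5): δ = 51.48°  ✓
  (3,4): δ = 151.60°  ·
  (3,5): δ = 112.75°  ·
  (4,5): δ = 141.15°  ·
antipodal pairs: 6

count = 6; pairs: (0,2), (0,3), (1,3), (1,4), (1,5), (2,5)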